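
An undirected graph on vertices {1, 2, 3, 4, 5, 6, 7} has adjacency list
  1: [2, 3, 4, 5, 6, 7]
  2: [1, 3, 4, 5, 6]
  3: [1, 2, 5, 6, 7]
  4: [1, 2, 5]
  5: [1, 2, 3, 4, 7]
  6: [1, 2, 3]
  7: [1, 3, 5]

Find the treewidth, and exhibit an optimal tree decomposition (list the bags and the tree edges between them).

Every bag has size at most 4, so the width is 4 − 1 = 3 and tw(G) ≤ 3. For the lower bound, the 4 vertices {1, 2, 3, 5} are pairwise adjacent, and any tree decomposition puts a clique entirely inside one bag — forcing width ≥ 3. Hence tw(G) = 3 exactly.

Treewidth 3.
One optimal decomposition is:
Bags: B1 = {1, 2, 3, 5}  B2 = {1, 2, 3, 6}  B3 = {1, 3, 5, 7}  B4 = {1, 2, 4, 5}
Tree: B1–B2, B1–B3, B1–B4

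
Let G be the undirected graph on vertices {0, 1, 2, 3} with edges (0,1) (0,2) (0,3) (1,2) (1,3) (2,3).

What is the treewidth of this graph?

A width-3 tree decomposition is:
Bags: B1 = {0, 1, 2, 3}
Tree: (single bag)
With just one bag of size 4, the width is 4 − 1 = 3, so tw(G) ≤ 3. On the other hand G contains the 4-clique {0, 1, 2, 3}. A clique must lie in a single bag of any decomposition, so no decomposition can have width below 3. Combining the bounds, tw(G) = 3.

3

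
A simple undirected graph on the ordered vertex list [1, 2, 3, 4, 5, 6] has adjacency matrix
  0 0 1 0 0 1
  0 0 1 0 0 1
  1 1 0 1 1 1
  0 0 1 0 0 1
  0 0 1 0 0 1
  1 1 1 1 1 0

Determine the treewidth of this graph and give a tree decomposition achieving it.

Every bag has size at most 3, so the width is 3 − 1 = 2 and tw(G) ≤ 2. Conversely, {1, 3, 6} is a clique of size 3, and the vertices of any clique must share a bag in every tree decomposition; so some bag has ≥ 3 vertices and tw(G) ≥ 2. The upper and lower bounds meet at 2, so that is the treewidth.

Treewidth 2.
One optimal decomposition is:
Bags: B1 = {3, 4, 6}  B2 = {3, 5, 6}  B3 = {2, 3, 6}  B4 = {1, 3, 6}
Tree: B1–B2, B1–B3, B1–B4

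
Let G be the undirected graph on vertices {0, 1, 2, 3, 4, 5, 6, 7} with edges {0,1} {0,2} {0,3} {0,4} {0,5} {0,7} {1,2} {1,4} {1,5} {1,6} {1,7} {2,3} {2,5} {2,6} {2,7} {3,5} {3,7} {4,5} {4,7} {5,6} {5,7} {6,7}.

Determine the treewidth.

4

A width-4 tree decomposition is:
Bags: B1 = {0, 1, 2, 5, 7}  B2 = {0, 1, 4, 5, 7}  B3 = {0, 2, 3, 5, 7}  B4 = {1, 2, 5, 6, 7}
Tree: B1–B2, B1–B3, B1–B4
The largest bag has 5 vertices, giving width 4; this decomposition certifies tw(G) ≤ 4. For the lower bound, the 5 vertices {0, 1, 2, 5, 7} are pairwise adjacent, and any tree decomposition puts a clique entirely inside one bag — forcing width ≥ 4. Combining the bounds, tw(G) = 4.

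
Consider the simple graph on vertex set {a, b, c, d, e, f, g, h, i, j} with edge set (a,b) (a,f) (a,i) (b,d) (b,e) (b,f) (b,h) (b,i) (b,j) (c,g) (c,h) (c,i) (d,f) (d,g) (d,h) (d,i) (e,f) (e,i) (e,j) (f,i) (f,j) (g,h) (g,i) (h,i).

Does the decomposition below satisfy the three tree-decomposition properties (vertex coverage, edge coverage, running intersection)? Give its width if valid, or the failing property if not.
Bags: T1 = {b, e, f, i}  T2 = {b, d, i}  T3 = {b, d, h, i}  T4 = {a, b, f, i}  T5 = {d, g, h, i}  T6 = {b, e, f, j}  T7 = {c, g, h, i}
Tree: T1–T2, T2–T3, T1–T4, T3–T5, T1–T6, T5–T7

No — edge (f,d) lies in no bag.

A tree decomposition must satisfy three properties: every vertex lies in some bag; for every edge, both endpoints lie together in some bag; and for every vertex, the bags containing it form a connected subtree. Here edge (f,d) lies in no bag, so the decomposition is invalid.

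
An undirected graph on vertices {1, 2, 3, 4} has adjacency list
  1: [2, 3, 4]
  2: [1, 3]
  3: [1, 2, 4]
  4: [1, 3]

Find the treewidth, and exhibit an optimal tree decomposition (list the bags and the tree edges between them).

Every bag has size at most 3, so the width is 3 − 1 = 2 and tw(G) ≤ 2. For the lower bound, the 3 vertices {1, 2, 3} are pairwise adjacent, and any tree decomposition puts a clique entirely inside one bag — forcing width ≥ 2. The upper and lower bounds meet at 2, so that is the treewidth.

Treewidth 2.
One such decomposition:
Bags: B1 = {1, 2, 3}  B2 = {1, 3, 4}
Tree: B1–B2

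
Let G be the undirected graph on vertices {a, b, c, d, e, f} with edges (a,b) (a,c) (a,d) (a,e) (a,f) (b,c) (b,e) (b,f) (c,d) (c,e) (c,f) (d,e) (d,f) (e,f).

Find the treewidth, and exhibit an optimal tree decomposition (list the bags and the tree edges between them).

Treewidth 4.
One optimal decomposition is:
Bags: B1 = {a, b, c, e, f}  B2 = {a, c, d, e, f}
Tree: B1–B2

Each bag holds 5 vertices, so the decomposition has width 4, which upper-bounds the treewidth. For the lower bound, the 5 vertices {a, c, d, e, f} are pairwise adjacent, and any tree decomposition puts a clique entirely inside one bag — forcing width ≥ 4. Combining the bounds, tw(G) = 4.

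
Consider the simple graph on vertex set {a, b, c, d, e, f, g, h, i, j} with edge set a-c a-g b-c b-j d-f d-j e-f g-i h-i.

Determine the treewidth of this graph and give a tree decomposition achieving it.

Treewidth 1.
Bags: B1 = {h, i}  B2 = {g, i}  B3 = {a, g}  B4 = {a, c}  B5 = {b, c}  B6 = {b, j}  B7 = {d, j}  B8 = {d, f}  B9 = {e, f}
Tree: B1–B2, B2–B3, B3–B4, B4–B5, B5–B6, B6–B7, B7–B8, B8–B9

Every bag has size at most 2, so the width is 2 − 1 = 1 and tw(G) ≤ 1. Any graph with an edge has treewidth ≥ 1, and G has the edge h–i. Hence tw(G) = 1 exactly.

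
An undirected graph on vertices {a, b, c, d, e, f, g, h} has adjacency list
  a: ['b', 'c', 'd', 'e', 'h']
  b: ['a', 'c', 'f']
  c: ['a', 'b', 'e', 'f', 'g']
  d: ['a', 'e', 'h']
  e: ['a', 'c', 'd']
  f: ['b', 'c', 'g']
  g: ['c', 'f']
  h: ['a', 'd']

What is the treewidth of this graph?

2

A width-2 tree decomposition is:
Bags: B1 = {a, b, c}  B2 = {a, c, e}  B3 = {a, d, e}  B4 = {b, c, f}  B5 = {a, d, h}  B6 = {c, f, g}
Tree: B1–B2, B2–B3, B1–B4, B3–B5, B4–B6
Every bag has size at most 3, so the width is 3 − 1 = 2 and tw(G) ≤ 2. Conversely, {a, d, e} is a clique of size 3, and the vertices of any clique must share a bag in every tree decomposition; so some bag has ≥ 3 vertices and tw(G) ≥ 2. Therefore the treewidth is 2.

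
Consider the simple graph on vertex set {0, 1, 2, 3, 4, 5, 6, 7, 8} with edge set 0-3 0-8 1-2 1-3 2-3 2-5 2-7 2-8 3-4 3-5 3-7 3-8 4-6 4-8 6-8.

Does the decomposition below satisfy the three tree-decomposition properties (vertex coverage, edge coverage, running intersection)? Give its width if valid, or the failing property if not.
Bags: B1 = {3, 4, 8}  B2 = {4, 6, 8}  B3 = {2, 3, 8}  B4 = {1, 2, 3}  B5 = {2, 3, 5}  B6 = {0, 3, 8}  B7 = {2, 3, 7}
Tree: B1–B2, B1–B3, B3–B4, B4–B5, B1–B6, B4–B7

Yes; width 2.

Vertex coverage: the bags together contain {0, 1, 2, 3, 4, 5, 6, 7, 8}, the full vertex set. Edge coverage: each edge of G has both endpoints in at least one bag. Running intersection: for every vertex, the bags containing it form a connected subtree. All three properties hold, so this is a valid tree decomposition of width max|bag| − 1 = 2, and hence tw(G) ≤ 2.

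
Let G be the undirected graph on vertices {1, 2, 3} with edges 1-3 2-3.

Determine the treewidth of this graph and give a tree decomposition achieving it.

Treewidth 1.
Bags: B1 = {2, 3}  B2 = {1, 3}
Tree: B1–B2

The largest bag has 2 vertices, giving width 1; this decomposition certifies tw(G) ≤ 1. G has an edge, so its treewidth is at least 1. Combining the bounds, tw(G) = 1.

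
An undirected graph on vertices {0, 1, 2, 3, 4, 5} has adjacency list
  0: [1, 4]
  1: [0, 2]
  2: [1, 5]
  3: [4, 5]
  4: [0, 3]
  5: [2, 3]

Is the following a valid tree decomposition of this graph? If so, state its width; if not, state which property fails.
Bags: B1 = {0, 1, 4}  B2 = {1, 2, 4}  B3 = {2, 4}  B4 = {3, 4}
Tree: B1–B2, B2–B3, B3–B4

No — vertex 5 appears in no bag.

A tree decomposition must satisfy three properties: every vertex lies in some bag; for every edge, both endpoints lie together in some bag; and for every vertex, the bags containing it form a connected subtree. Here vertex 5 appears in no bag, so the decomposition is invalid.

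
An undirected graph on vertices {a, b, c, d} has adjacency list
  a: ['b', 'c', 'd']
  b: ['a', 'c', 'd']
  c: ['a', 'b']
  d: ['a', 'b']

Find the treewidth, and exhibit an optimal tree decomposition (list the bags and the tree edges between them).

Treewidth 2.
One optimal decomposition is:
Bags: B1 = {a, b, d}  B2 = {a, b, c}
Tree: B1–B2

The largest bag has 3 vertices, giving width 2; this decomposition certifies tw(G) ≤ 2. For the lower bound, the 3 vertices {a, b, d} are pairwise adjacent, and any tree decomposition puts a clique entirely inside one bag — forcing width ≥ 2. Therefore the treewidth is 2.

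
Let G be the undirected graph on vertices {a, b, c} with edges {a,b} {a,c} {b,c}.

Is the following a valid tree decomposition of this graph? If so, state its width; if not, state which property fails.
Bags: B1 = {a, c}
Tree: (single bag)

A tree decomposition must satisfy three properties: every vertex lies in some bag; for every edge, both endpoints lie together in some bag; and for every vertex, the bags containing it form a connected subtree. Here vertex b appears in no bag, so the decomposition is invalid.

No — vertex b appears in no bag.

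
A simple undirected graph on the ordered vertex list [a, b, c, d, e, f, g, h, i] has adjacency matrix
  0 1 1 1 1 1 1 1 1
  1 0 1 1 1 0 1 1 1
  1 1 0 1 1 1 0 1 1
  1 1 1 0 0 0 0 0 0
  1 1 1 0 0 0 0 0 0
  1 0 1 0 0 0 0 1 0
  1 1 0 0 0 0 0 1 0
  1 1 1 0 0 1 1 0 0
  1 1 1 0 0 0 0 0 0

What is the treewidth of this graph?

3

A width-3 tree decomposition is:
Bags: B1 = {a, b, c, h}  B2 = {a, b, g, h}  B3 = {a, b, c, e}  B4 = {a, b, c, d}  B5 = {a, b, c, i}  B6 = {a, c, f, h}
Tree: B1–B2, B1–B3, B3–B4, B3–B5, B1–B6
The largest bag has 4 vertices, giving width 3; this decomposition certifies tw(G) ≤ 3. Conversely, {a, c, f, h} is a clique of size 4, and the vertices of any clique must share a bag in every tree decomposition; so some bag has ≥ 4 vertices and tw(G) ≥ 3. Combining the bounds, tw(G) = 3.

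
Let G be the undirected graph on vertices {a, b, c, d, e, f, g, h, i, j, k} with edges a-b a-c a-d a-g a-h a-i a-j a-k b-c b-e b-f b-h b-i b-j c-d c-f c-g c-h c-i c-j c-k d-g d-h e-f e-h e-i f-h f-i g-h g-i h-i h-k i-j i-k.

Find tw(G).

4

A width-4 tree decomposition is:
Bags: B1 = {a, b, c, h, i}  B2 = {b, c, f, h, i}  B3 = {b, e, f, h, i}  B4 = {a, c, g, h, i}  B5 = {a, c, h, i, k}  B6 = {a, b, c, i, j}  B7 = {a, c, d, g, h}
Tree: B1–B2, B2–B3, B1–B4, B4–B5, B1–B6, B4–B7
Each bag holds 5 vertices, so the decomposition has width 4, which upper-bounds the treewidth. On the other hand G contains the 5-clique {a, b, c, i, j}. A clique must lie in a single bag of any decomposition, so no decomposition can have width below 4. The upper and lower bounds meet at 4, so that is the treewidth.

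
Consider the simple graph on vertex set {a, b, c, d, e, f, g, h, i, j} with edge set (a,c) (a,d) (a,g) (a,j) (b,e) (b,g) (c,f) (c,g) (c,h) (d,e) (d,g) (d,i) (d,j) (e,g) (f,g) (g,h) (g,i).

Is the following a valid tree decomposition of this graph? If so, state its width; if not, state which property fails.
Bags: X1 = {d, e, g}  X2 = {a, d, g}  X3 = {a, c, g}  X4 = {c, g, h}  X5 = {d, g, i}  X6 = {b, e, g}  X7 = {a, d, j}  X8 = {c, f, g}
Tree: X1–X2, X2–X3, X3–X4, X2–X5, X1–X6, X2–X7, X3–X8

Vertex coverage: the bags together contain {a, b, c, d, e, f, g, h, i, j}, the full vertex set. Edge coverage: each edge of G has both endpoints in at least one bag. Running intersection: for every vertex, the bags containing it form a connected subtree. All three properties hold, so this is a valid tree decomposition of width max|bag| − 1 = 2, and hence tw(G) ≤ 2.

Yes; width 2.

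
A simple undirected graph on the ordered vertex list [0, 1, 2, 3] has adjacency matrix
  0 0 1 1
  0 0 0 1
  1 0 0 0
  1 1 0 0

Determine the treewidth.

A width-1 tree decomposition is:
Bags: B1 = {0, 3}  B2 = {0, 2}  B3 = {1, 3}
Tree: B1–B2, B1–B3
Each bag holds 2 vertices, so the decomposition has width 1, which upper-bounds the treewidth. G has an edge, so its treewidth is at least 1. Therefore the treewidth is 1.

1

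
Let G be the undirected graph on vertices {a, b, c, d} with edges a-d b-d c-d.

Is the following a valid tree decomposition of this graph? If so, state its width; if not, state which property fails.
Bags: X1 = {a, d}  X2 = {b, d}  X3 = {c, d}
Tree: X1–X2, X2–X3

Yes; width 1.

Every vertex of G appears in some bag (union = {a, b, c, d}); every edge is covered by a bag; and for each vertex v the set of bags containing v is connected in the bag tree. The decomposition is therefore valid. The largest bag has 2 vertices, so the width is 1.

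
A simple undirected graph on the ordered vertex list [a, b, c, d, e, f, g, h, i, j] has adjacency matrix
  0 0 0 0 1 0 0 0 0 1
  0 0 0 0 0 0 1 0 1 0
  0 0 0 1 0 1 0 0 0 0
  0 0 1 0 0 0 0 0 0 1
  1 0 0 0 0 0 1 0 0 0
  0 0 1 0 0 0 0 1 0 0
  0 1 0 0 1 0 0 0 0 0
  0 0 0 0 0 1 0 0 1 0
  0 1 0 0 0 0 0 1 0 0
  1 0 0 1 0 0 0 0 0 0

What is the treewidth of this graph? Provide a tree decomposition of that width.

The largest bag has 3 vertices, giving width 2; this decomposition certifies tw(G) ≤ 2. The edges a–e–g–b–i–h–f–c–d–j–a form a cycle, so G is not a tree and its treewidth is at least 2. Combining the bounds, tw(G) = 2.

Treewidth 2.
Bags: B1 = {a, e, g}  B2 = {a, b, g}  B3 = {a, b, i}  B4 = {a, h, i}  B5 = {a, f, h}  B6 = {a, c, f}  B7 = {a, c, d}  B8 = {a, d, j}
Tree: B1–B2, B2–B3, B3–B4, B4–B5, B5–B6, B6–B7, B7–B8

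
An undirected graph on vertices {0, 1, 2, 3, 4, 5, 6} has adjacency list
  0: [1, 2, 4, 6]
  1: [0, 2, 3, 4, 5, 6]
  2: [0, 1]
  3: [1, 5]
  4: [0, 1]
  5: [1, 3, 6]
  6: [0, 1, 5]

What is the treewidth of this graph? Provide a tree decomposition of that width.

Treewidth 2.
One optimal decomposition is:
Bags: B1 = {0, 1, 6}  B2 = {0, 1, 4}  B3 = {1, 5, 6}  B4 = {1, 3, 5}  B5 = {0, 1, 2}
Tree: B1–B2, B1–B3, B3–B4, B1–B5

The largest bag has 3 vertices, giving width 2; this decomposition certifies tw(G) ≤ 2. For the lower bound, the 3 vertices {0, 1, 2} are pairwise adjacent, and any tree decomposition puts a clique entirely inside one bag — forcing width ≥ 2. Hence tw(G) = 2 exactly.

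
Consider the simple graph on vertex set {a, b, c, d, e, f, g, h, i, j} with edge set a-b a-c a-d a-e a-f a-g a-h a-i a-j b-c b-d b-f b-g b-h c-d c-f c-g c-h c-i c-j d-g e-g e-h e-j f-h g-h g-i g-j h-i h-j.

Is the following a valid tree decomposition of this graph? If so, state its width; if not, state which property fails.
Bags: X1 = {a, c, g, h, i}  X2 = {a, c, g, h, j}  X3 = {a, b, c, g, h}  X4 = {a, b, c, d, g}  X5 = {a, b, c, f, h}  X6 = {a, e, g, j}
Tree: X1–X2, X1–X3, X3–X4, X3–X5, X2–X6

No — edge (h,e) lies in no bag.

A tree decomposition must satisfy three properties: every vertex lies in some bag; for every edge, both endpoints lie together in some bag; and for every vertex, the bags containing it form a connected subtree. Here edge (h,e) lies in no bag, so the decomposition is invalid.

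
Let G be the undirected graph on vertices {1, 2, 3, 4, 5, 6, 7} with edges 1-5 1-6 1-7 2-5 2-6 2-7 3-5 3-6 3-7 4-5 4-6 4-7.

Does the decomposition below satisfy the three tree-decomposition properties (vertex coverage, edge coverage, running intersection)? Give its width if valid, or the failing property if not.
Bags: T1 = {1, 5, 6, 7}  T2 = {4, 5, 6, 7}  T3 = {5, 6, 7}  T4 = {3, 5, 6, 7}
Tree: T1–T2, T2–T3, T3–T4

A tree decomposition must satisfy three properties: every vertex lies in some bag; for every edge, both endpoints lie together in some bag; and for every vertex, the bags containing it form a connected subtree. Here vertex 2 appears in no bag, so the decomposition is invalid.

No — vertex 2 appears in no bag.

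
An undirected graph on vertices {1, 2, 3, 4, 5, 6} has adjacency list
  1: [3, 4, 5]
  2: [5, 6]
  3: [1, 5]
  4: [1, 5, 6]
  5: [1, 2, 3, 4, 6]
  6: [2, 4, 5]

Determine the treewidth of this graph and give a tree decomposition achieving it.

Every bag has size at most 3, so the width is 3 − 1 = 2 and tw(G) ≤ 2. For the lower bound, the 3 vertices {1, 3, 5} are pairwise adjacent, and any tree decomposition puts a clique entirely inside one bag — forcing width ≥ 2. Therefore the treewidth is 2.

Treewidth 2.
Bags: B1 = {4, 5, 6}  B2 = {1, 4, 5}  B3 = {1, 3, 5}  B4 = {2, 5, 6}
Tree: B1–B2, B2–B3, B1–B4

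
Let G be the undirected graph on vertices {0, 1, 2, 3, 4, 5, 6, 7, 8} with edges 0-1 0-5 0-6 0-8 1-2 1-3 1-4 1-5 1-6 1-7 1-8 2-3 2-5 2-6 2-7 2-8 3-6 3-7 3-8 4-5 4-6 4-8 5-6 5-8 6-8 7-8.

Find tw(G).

A width-4 tree decomposition is:
Bags: B1 = {1, 2, 5, 6, 8}  B2 = {0, 1, 5, 6, 8}  B3 = {1, 4, 5, 6, 8}  B4 = {1, 2, 3, 6, 8}  B5 = {1, 2, 3, 7, 8}
Tree: B1–B2, B1–B3, B1–B4, B4–B5
Every bag has size at most 5, so the width is 5 − 1 = 4 and tw(G) ≤ 4. On the other hand G contains the 5-clique {1, 2, 3, 6, 8}. A clique must lie in a single bag of any decomposition, so no decomposition can have width below 4. Hence tw(G) = 4 exactly.

4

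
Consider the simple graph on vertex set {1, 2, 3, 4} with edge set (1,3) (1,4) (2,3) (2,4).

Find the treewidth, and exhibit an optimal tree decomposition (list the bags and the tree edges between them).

Treewidth 2.
One such decomposition:
Bags: B1 = {1, 2, 3}  B2 = {1, 2, 4}
Tree: B1–B2

The largest bag has 3 vertices, giving width 2; this decomposition certifies tw(G) ≤ 2. For the lower bound, G contains the cycle 1–3–2–4–1, so G is not a forest; only forests have treewidth ≤ 1, hence tw(G) ≥ 2. Therefore the treewidth is 2.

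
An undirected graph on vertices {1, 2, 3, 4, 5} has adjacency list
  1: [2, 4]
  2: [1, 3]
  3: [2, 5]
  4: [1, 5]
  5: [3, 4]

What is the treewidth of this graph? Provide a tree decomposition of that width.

Treewidth 2.
Bags: B1 = {1, 4, 5}  B2 = {1, 3, 5}  B3 = {1, 2, 3}
Tree: B1–B2, B2–B3

Every bag has size at most 3, so the width is 3 − 1 = 2 and tw(G) ≤ 2. For the lower bound, G contains the cycle 1–4–5–3–2–1, so G is not a forest; only forests have treewidth ≤ 1, hence tw(G) ≥ 2. Combining the bounds, tw(G) = 2.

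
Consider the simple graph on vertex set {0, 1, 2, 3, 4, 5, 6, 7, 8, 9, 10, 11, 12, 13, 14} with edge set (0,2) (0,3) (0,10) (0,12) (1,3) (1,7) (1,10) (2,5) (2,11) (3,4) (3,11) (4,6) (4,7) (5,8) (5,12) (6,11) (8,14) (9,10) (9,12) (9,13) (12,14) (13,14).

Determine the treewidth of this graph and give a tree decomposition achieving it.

Every bag has size at most 4, so the width is 4 − 1 = 3 and tw(G) ≤ 3. For the lower bound: the 4 vertex sets {4,6,7}, {1}, {3}, {0,2,10,11} are disjoint, each induces a connected subgraph, and every pair is joined by at least one edge of G. Contracting each set to a single vertex therefore yields K_{4} as a minor, and since treewidth is minor-monotone, tw(G) ≥ tw(K_{4}) = 3. The upper and lower bounds meet at 3, so that is the treewidth.

Treewidth 3.
Bags: B1 = {1, 4, 6, 7}  B2 = {1, 3, 4, 6}  B3 = {1, 3, 6, 11}  B4 = {1, 3, 10, 11}  B5 = {0, 3, 10, 11}  B6 = {0, 2, 10, 11}  B7 = {0, 2, 9, 10}  B8 = {0, 2, 9, 12}  B9 = {2, 5, 9, 12}  B10 = {5, 9, 12, 13}  B11 = {5, 12, 13, 14}  B12 = {5, 8, 13, 14}
Tree: B1–B2, B2–B3, B3–B4, B4–B5, B5–B6, B6–B7, B7–B8, B8–B9, B9–B10, B10–B11, B11–B12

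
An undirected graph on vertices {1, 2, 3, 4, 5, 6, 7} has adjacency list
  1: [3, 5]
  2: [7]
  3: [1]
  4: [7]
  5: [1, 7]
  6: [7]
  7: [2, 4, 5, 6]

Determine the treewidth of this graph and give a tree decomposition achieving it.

Every bag has size at most 2, so the width is 2 − 1 = 1 and tw(G) ≤ 1. Since G has at least one edge (e.g. 5–7), it is not an edgeless graph, so tw(G) ≥ 1. Hence tw(G) = 1 exactly.

Treewidth 1.
One such decomposition:
Bags: B1 = {5, 7}  B2 = {6, 7}  B3 = {1, 5}  B4 = {2, 7}  B5 = {1, 3}  B6 = {4, 7}
Tree: B1–B2, B1–B3, B2–B4, B3–B5, B2–B6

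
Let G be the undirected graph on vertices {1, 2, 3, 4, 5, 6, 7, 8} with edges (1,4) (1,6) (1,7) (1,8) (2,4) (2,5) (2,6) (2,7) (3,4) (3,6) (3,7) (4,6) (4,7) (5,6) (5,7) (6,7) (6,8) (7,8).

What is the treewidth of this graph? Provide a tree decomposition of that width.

Every bag has size at most 4, so the width is 4 − 1 = 3 and tw(G) ≤ 3. On the other hand G contains the 4-clique {1, 6, 7, 8}. A clique must lie in a single bag of any decomposition, so no decomposition can have width below 3. Hence tw(G) = 3 exactly.

Treewidth 3.
One optimal decomposition is:
Bags: B1 = {2, 4, 6, 7}  B2 = {1, 4, 6, 7}  B3 = {1, 6, 7, 8}  B4 = {2, 5, 6, 7}  B5 = {3, 4, 6, 7}
Tree: B1–B2, B2–B3, B1–B4, B1–B5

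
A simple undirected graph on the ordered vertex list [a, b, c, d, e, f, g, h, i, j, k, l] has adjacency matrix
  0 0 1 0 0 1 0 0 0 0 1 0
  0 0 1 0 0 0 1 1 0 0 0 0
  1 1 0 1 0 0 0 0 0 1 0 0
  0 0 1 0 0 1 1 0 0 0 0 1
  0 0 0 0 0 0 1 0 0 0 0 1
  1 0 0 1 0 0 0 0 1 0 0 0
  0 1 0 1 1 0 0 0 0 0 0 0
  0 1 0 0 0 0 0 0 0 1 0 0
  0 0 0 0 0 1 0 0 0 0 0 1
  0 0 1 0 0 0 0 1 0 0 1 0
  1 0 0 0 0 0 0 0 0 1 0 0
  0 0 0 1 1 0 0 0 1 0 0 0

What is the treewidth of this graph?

A width-3 tree decomposition is:
Bags: B1 = {a, h, j, k}  B2 = {a, c, h, j}  B3 = {a, b, c, h}  B4 = {a, b, c, f}  B5 = {b, c, d, f}  B6 = {b, d, f, g}  B7 = {d, f, g, i}  B8 = {d, g, i, l}  B9 = {e, g, i, l}
Tree: B1–B2, B2–B3, B3–B4, B4–B5, B5–B6, B6–B7, B7–B8, B8–B9
The largest bag has 4 vertices, giving width 3; this decomposition certifies tw(G) ≤ 3. For the lower bound: the 4 vertex sets {h,j,k}, {a}, {c}, {b,d,f,g} are disjoint, each induces a connected subgraph, and every pair is joined by at least one edge of G. Contracting each set to a single vertex therefore yields K_{4} as a minor, and since treewidth is minor-monotone, tw(G) ≥ tw(K_{4}) = 3. Therefore the treewidth is 3.

3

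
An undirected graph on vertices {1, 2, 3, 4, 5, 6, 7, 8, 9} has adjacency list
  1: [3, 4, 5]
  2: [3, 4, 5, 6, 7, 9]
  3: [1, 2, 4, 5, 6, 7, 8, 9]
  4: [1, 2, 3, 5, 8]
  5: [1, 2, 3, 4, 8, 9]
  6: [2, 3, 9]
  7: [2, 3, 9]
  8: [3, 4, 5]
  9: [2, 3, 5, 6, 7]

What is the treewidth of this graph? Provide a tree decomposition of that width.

Treewidth 3.
Bags: B1 = {2, 3, 5, 9}  B2 = {2, 3, 7, 9}  B3 = {2, 3, 6, 9}  B4 = {2, 3, 4, 5}  B5 = {1, 3, 4, 5}  B6 = {3, 4, 5, 8}
Tree: B1–B2, B1–B3, B1–B4, B4–B5, B4–B6

The largest bag has 4 vertices, giving width 3; this decomposition certifies tw(G) ≤ 3. Conversely, {3, 4, 5, 8} is a clique of size 4, and the vertices of any clique must share a bag in every tree decomposition; so some bag has ≥ 4 vertices and tw(G) ≥ 3. The upper and lower bounds meet at 3, so that is the treewidth.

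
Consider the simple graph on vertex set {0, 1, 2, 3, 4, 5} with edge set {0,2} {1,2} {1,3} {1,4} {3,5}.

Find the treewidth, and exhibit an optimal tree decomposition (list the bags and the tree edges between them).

Treewidth 1.
Bags: B1 = {1, 2}  B2 = {1, 3}  B3 = {1, 4}  B4 = {0, 2}  B5 = {3, 5}
Tree: B1–B2, B1–B3, B1–B4, B2–B5

Every bag has size at most 2, so the width is 2 − 1 = 1 and tw(G) ≤ 1. G has an edge, so its treewidth is at least 1. The upper and lower bounds meet at 1, so that is the treewidth.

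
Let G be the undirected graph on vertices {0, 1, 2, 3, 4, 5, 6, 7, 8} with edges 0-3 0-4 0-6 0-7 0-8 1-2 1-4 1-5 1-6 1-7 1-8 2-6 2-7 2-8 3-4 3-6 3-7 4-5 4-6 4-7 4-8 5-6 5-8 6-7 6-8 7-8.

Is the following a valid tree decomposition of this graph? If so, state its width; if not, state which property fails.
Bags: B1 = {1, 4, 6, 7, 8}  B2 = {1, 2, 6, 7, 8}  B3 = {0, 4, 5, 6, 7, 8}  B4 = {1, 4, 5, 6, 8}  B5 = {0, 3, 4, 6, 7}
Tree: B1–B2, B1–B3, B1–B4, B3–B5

A tree decomposition must satisfy three properties: every vertex lies in some bag; for every edge, both endpoints lie together in some bag; and for every vertex, the bags containing it form a connected subtree. Here bags containing vertex 5 are not connected in the tree, so the decomposition is invalid.

No — bags containing vertex 5 are not connected in the tree.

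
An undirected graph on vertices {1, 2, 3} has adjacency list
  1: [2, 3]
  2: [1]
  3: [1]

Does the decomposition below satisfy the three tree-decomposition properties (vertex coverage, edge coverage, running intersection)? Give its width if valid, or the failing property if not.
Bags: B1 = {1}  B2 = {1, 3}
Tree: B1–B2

No — vertex 2 appears in no bag.

A tree decomposition must satisfy three properties: every vertex lies in some bag; for every edge, both endpoints lie together in some bag; and for every vertex, the bags containing it form a connected subtree. Here vertex 2 appears in no bag, so the decomposition is invalid.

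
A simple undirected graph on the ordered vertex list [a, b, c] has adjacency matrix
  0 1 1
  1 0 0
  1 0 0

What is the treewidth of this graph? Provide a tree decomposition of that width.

Treewidth 1.
One such decomposition:
Bags: B1 = {a, b}  B2 = {a, c}
Tree: B1–B2

Every bag has size at most 2, so the width is 2 − 1 = 1 and tw(G) ≤ 1. G has an edge, so its treewidth is at least 1. Therefore the treewidth is 1.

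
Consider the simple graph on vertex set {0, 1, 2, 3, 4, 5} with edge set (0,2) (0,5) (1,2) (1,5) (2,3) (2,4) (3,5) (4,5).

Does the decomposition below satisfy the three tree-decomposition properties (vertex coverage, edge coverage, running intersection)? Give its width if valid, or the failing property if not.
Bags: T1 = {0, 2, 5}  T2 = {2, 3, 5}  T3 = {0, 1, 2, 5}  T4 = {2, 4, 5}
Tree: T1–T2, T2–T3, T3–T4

A tree decomposition must satisfy three properties: every vertex lies in some bag; for every edge, both endpoints lie together in some bag; and for every vertex, the bags containing it form a connected subtree. Here bags containing vertex 0 are not connected in the tree, so the decomposition is invalid.

No — bags containing vertex 0 are not connected in the tree.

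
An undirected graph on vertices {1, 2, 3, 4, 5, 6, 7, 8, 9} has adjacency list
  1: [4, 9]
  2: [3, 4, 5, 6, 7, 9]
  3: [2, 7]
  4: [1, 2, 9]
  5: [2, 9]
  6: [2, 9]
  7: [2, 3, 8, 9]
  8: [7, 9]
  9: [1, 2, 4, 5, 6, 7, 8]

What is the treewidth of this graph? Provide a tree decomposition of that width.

Each bag holds 3 vertices, so the decomposition has width 2, which upper-bounds the treewidth. Conversely, {7, 8, 9} is a clique of size 3, and the vertices of any clique must share a bag in every tree decomposition; so some bag has ≥ 3 vertices and tw(G) ≥ 2. The upper and lower bounds meet at 2, so that is the treewidth.

Treewidth 2.
One such decomposition:
Bags: B1 = {2, 4, 9}  B2 = {2, 7, 9}  B3 = {7, 8, 9}  B4 = {2, 6, 9}  B5 = {2, 3, 7}  B6 = {1, 4, 9}  B7 = {2, 5, 9}
Tree: B1–B2, B2–B3, B2–B4, B2–B5, B1–B6, B1–B7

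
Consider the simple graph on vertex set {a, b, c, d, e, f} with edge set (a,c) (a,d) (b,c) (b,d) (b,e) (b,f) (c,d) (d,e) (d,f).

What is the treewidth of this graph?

A width-2 tree decomposition is:
Bags: B1 = {b, c, d}  B2 = {b, d, f}  B3 = {a, c, d}  B4 = {b, d, e}
Tree: B1–B2, B1–B3, B1–B4
Every bag has size at most 3, so the width is 3 − 1 = 2 and tw(G) ≤ 2. On the other hand G contains the 3-clique {a, c, d}. A clique must lie in a single bag of any decomposition, so no decomposition can have width below 2. The upper and lower bounds meet at 2, so that is the treewidth.

2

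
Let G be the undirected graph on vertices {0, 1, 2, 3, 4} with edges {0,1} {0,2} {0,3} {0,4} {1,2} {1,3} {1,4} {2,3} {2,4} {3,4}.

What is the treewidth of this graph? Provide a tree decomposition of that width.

A single bag containing all 5 vertices is trivially a valid decomposition of width 4. Conversely, {0, 1, 2, 3, 4} is a clique of size 5, and the vertices of any clique must share a bag in every tree decomposition; so some bag has ≥ 5 vertices and tw(G) ≥ 4. Hence tw(G) = 4 exactly.

Treewidth 4.
One such decomposition:
Bags: B1 = {0, 1, 2, 3, 4}
Tree: (single bag)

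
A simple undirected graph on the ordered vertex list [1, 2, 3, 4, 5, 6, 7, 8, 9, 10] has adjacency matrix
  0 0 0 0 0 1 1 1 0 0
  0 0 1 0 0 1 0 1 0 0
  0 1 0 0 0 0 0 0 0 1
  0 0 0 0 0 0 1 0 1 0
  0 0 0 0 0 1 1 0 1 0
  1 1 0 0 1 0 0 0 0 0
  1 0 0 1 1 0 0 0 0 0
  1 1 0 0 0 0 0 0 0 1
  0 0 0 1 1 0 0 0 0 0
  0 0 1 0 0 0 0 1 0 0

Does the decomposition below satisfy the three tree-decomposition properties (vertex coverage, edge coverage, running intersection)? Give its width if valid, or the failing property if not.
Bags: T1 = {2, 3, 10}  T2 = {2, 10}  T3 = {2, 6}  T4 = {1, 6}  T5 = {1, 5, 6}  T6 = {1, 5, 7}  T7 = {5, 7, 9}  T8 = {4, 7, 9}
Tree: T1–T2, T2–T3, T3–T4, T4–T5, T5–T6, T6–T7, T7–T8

No — vertex 8 appears in no bag.

A tree decomposition must satisfy three properties: every vertex lies in some bag; for every edge, both endpoints lie together in some bag; and for every vertex, the bags containing it form a connected subtree. Here vertex 8 appears in no bag, so the decomposition is invalid.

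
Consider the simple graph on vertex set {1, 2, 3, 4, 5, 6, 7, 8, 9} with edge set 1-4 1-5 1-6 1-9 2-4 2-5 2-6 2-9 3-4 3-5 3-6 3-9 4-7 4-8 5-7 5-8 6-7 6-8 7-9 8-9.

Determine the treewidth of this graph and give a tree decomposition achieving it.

Treewidth 4.
One optimal decomposition is:
Bags: B1 = {4, 5, 6, 7, 9}  B2 = {4, 5, 6, 8, 9}  B3 = {3, 4, 5, 6, 9}  B4 = {1, 4, 5, 6, 9}  B5 = {2, 4, 5, 6, 9}
Tree: B1–B2, B2–B3, B3–B4, B4–B5

Each bag holds 5 vertices, so the decomposition has width 4, which upper-bounds the treewidth. For the lower bound: the 5 vertex sets {4,7}, {6,8}, {3,9}, {5}, {1} are disjoint, each induces a connected subgraph, and every pair is joined by at least one edge of G. Contracting each set to a single vertex therefore yields K_{5} as a minor, and since treewidth is minor-monotone, tw(G) ≥ tw(K_{5}) = 4. Hence tw(G) = 4 exactly.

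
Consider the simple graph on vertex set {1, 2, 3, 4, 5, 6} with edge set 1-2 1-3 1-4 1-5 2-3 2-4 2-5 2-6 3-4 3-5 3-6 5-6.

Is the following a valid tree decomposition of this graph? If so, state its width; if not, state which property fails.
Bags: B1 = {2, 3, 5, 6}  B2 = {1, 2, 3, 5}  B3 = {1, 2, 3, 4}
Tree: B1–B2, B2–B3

Every vertex of G appears in some bag (union = {1, 2, 3, 4, 5, 6}); every edge is covered by a bag; and for each vertex v the set of bags containing v is connected in the bag tree. The decomposition is therefore valid. The largest bag has 4 vertices, so the width is 3.

Yes; width 3.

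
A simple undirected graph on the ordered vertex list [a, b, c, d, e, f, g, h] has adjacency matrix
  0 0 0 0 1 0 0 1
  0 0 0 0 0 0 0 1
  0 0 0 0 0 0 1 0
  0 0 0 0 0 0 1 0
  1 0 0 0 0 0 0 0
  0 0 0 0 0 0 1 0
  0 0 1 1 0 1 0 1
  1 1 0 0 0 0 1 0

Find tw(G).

1

A width-1 tree decomposition is:
Bags: B1 = {g, h}  B2 = {c, g}  B3 = {d, g}  B4 = {b, h}  B5 = {a, h}  B6 = {f, g}  B7 = {a, e}
Tree: B1–B2, B2–B3, B1–B4, B1–B5, B2–B6, B5–B7
The largest bag has 2 vertices, giving width 1; this decomposition certifies tw(G) ≤ 1. G has an edge, so its treewidth is at least 1. Hence tw(G) = 1 exactly.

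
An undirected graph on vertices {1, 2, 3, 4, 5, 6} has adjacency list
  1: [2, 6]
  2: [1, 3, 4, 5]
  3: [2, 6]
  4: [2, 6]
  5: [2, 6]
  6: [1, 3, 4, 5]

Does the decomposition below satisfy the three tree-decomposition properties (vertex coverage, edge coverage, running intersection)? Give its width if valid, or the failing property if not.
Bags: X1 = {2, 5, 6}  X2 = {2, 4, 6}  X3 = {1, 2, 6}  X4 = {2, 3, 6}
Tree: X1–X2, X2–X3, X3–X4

Yes; width 2.

Vertex coverage: the bags together contain {1, 2, 3, 4, 5, 6}, the full vertex set. Edge coverage: each edge of G has both endpoints in at least one bag. Running intersection: for every vertex, the bags containing it form a connected subtree. All three properties hold, so this is a valid tree decomposition of width max|bag| − 1 = 2, and hence tw(G) ≤ 2.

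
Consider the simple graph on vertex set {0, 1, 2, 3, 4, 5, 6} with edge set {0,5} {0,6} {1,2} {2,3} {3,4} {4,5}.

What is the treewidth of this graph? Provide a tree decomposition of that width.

Every bag has size at most 2, so the width is 2 − 1 = 1 and tw(G) ≤ 1. Since G has at least one edge (e.g. 1–2), it is not an edgeless graph, so tw(G) ≥ 1. Combining the bounds, tw(G) = 1.

Treewidth 1.
One such decomposition:
Bags: B1 = {1, 2}  B2 = {2, 3}  B3 = {3, 4}  B4 = {4, 5}  B5 = {0, 5}  B6 = {0, 6}
Tree: B1–B2, B2–B3, B3–B4, B4–B5, B5–B6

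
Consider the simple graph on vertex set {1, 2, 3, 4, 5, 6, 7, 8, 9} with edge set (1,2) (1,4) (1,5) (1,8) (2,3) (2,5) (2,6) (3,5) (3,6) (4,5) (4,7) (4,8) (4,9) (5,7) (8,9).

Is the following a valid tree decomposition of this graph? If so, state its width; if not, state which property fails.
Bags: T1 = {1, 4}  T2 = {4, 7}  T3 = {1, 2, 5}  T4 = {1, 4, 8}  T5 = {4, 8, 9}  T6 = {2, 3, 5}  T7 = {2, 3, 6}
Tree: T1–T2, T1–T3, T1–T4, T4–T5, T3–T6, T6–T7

No — edge (5,4) lies in no bag.

A tree decomposition must satisfy three properties: every vertex lies in some bag; for every edge, both endpoints lie together in some bag; and for every vertex, the bags containing it form a connected subtree. Here edge (5,4) lies in no bag, so the decomposition is invalid.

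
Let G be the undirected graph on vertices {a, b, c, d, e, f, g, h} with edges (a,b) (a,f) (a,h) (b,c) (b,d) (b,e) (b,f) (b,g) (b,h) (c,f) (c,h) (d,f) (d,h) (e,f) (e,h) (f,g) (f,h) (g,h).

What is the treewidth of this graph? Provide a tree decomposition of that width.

Each bag holds 4 vertices, so the decomposition has width 3, which upper-bounds the treewidth. On the other hand G contains the 4-clique {b, d, f, h}. A clique must lie in a single bag of any decomposition, so no decomposition can have width below 3. Hence tw(G) = 3 exactly.

Treewidth 3.
One optimal decomposition is:
Bags: B1 = {b, c, f, h}  B2 = {b, d, f, h}  B3 = {b, f, g, h}  B4 = {a, b, f, h}  B5 = {b, e, f, h}
Tree: B1–B2, B2–B3, B2–B4, B2–B5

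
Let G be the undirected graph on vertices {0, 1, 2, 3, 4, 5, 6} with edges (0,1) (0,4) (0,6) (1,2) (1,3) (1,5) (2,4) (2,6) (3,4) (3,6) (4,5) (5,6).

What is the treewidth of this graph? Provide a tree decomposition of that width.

Every bag has size at most 4, so the width is 4 − 1 = 3 and tw(G) ≤ 3. For the lower bound: the 4 vertex sets {1,2}, {0,4}, {6}, {5} are disjoint, each induces a connected subgraph, and every pair is joined by at least one edge of G. Contracting each set to a single vertex therefore yields K_{4} as a minor, and since treewidth is minor-monotone, tw(G) ≥ tw(K_{4}) = 3. Therefore the treewidth is 3.

Treewidth 3.
One such decomposition:
Bags: B1 = {1, 2, 4, 6}  B2 = {0, 1, 4, 6}  B3 = {1, 4, 5, 6}  B4 = {1, 3, 4, 6}
Tree: B1–B2, B2–B3, B3–B4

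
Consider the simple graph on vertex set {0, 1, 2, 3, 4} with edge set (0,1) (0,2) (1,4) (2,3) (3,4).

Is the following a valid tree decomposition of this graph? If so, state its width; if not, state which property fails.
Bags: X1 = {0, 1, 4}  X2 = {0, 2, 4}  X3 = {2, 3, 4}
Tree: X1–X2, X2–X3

Vertex coverage: the bags together contain {0, 1, 2, 3, 4}, the full vertex set. Edge coverage: each edge of G has both endpoints in at least one bag. Running intersection: for every vertex, the bags containing it form a connected subtree. All three properties hold, so this is a valid tree decomposition of width max|bag| − 1 = 2, and hence tw(G) ≤ 2.

Yes; width 2.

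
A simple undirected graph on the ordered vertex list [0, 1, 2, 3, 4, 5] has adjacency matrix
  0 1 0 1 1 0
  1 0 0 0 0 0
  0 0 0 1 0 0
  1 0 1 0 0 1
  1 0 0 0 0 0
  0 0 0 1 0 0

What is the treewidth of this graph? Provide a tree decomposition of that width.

Every bag has size at most 2, so the width is 2 − 1 = 1 and tw(G) ≤ 1. Any graph with an edge has treewidth ≥ 1, and G has the edge 0–3. The upper and lower bounds meet at 1, so that is the treewidth.

Treewidth 1.
One such decomposition:
Bags: B1 = {0, 3}  B2 = {2, 3}  B3 = {0, 4}  B4 = {0, 1}  B5 = {3, 5}
Tree: B1–B2, B1–B3, B3–B4, B1–B5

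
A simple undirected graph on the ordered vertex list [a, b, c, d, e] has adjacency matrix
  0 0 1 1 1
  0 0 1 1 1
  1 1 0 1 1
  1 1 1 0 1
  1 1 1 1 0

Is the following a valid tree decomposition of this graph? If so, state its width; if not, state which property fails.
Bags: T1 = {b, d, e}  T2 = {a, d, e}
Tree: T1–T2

No — vertex c appears in no bag.

A tree decomposition must satisfy three properties: every vertex lies in some bag; for every edge, both endpoints lie together in some bag; and for every vertex, the bags containing it form a connected subtree. Here vertex c appears in no bag, so the decomposition is invalid.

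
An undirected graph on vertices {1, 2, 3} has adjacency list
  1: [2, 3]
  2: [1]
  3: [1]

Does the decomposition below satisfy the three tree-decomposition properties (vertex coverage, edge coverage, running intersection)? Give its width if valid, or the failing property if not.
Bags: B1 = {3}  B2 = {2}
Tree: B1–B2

A tree decomposition must satisfy three properties: every vertex lies in some bag; for every edge, both endpoints lie together in some bag; and for every vertex, the bags containing it form a connected subtree. Here vertex 1 appears in no bag, so the decomposition is invalid.

No — vertex 1 appears in no bag.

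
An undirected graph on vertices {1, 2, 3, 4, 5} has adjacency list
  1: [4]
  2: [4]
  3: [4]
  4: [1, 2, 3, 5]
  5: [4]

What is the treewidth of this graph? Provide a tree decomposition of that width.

Treewidth 1.
Bags: B1 = {1, 4}  B2 = {3, 4}  B3 = {2, 4}  B4 = {4, 5}
Tree: B1–B2, B1–B3, B1–B4

Every bag has size at most 2, so the width is 2 − 1 = 1 and tw(G) ≤ 1. Since G has at least one edge (e.g. 1–4), it is not an edgeless graph, so tw(G) ≥ 1. The upper and lower bounds meet at 1, so that is the treewidth.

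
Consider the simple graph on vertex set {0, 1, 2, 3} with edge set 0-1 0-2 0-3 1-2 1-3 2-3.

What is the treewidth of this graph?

3

A width-3 tree decomposition is:
Bags: B1 = {0, 1, 2, 3}
Tree: (single bag)
With just one bag of size 4, the width is 4 − 1 = 3, so tw(G) ≤ 3. For the lower bound, the 4 vertices {0, 1, 2, 3} are pairwise adjacent, and any tree decomposition puts a clique entirely inside one bag — forcing width ≥ 3. Combining the bounds, tw(G) = 3.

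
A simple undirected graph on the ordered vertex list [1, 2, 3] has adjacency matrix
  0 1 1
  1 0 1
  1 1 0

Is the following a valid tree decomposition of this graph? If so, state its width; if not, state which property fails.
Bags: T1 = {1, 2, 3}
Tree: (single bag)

Yes; width 2.

Checking the three conditions: (i) the bags cover all of {1, 2, 3}; (ii) for each edge, some bag contains both endpoints; (iii) the bags containing any fixed vertex form a subtree. All hold, so the decomposition is valid with width 3 − 1 = 2.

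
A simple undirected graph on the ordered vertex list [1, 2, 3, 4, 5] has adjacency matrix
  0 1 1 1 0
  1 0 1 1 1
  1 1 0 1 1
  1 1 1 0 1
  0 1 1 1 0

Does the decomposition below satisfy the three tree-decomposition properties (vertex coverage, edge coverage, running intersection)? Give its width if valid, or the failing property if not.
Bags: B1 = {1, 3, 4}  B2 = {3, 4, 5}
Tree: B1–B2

A tree decomposition must satisfy three properties: every vertex lies in some bag; for every edge, both endpoints lie together in some bag; and for every vertex, the bags containing it form a connected subtree. Here vertex 2 appears in no bag, so the decomposition is invalid.

No — vertex 2 appears in no bag.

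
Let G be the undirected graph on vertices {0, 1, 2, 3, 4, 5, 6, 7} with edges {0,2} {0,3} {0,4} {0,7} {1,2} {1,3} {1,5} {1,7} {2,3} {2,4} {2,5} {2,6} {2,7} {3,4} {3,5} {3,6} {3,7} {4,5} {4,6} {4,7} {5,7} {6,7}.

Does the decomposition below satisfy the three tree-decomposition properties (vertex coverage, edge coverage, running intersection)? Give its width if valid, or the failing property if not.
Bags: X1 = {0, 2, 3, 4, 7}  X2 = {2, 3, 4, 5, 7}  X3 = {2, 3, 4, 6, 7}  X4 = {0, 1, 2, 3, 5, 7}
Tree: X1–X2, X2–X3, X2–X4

A tree decomposition must satisfy three properties: every vertex lies in some bag; for every edge, both endpoints lie together in some bag; and for every vertex, the bags containing it form a connected subtree. Here bags containing vertex 0 are not connected in the tree, so the decomposition is invalid.

No — bags containing vertex 0 are not connected in the tree.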